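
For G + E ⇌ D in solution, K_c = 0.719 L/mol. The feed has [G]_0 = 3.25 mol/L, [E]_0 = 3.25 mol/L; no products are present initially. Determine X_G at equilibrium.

X = 0.526

Let X = conversion of G; extent ξ = 3.25·X mol/L.
Concentrations: [G] = 3.25 − 3.25X; [E] = 3.25 − 3.25X; [D] = 3.25X.
K_c = [D] / ([G] [E]).
Solving K_c = 0.719 for X ∈ (0,1): X = 0.526.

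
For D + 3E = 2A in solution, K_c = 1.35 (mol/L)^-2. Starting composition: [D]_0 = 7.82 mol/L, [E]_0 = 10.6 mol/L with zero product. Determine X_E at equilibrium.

Let X = conversion of E; extent ξ = 10.6X/3 mol/L.
Concentrations: [D] = 7.82 − 3.53X; [E] = 10.6 − 10.6X; [A] = 7.07X.
K_c = [A]^2 / ([D] [E]^3).
Setting equal to 1.35 and solving for X on (0,1) gives X = 0.835.

X = 0.835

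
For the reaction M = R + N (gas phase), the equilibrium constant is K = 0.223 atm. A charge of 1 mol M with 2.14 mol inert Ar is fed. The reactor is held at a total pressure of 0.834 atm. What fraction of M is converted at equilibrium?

Let X = conversion of M (basis 1 mol M); extent of reaction ξ = X.
Moles: n_M = 1 − X; n_R = X; n_N = X; n_I = 2.14 (inert).
Summing: n_T = 3.14 + X.
Mole fractions y_i = n_i/n_T; K = p_R p_N / (p_M) with p_i = y_i·P.
Setting this equal to 0.223 atm and taking the physical root (0 < X < 1) gives X = 0.619.

X = 0.619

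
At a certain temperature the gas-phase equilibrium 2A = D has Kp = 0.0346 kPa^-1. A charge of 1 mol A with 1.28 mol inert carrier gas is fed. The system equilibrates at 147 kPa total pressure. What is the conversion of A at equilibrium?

Take 1 mol A as basis and let X be its fractional conversion, so ξ = 0.5X.
Species balance: n_A = 1 − X; n_D = 0.5X; n_I = 1.28 (inert).
Total moles n_T = 2.28 − 0.5X.
y_i = n_i/n_T, p_i = y_i·P. Kp = p_D / (p_A^2).
Equating to 0.0346 kPa^-1 and solving on 0 < X < 1: X = 0.647.

X = 0.647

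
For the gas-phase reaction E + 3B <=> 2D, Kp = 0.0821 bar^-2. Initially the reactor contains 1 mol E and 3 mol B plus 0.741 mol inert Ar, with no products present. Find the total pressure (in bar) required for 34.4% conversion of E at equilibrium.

P = 4.35 bar

Let X = conversion of E (basis 1 mol E); extent of reaction ξ = X.
At extent ξ: n_E = 1 − X; n_B = 3 − 3X; n_D = 2X; n_I = 0.741 (inert).
Summing: n_T = 4.74 − 2X.
Kp = p_D^2 / (p_E p_B^3) with p_i = (n_i/n_T)·P.
At X = 0.344: the mole-fraction product g(X) = Π y_i^ν_i = 1.555. Since Kp = g(X)·P^{-2}, P = (g/Kp)^(1/2) = (1.555/0.0821)^(1/2) = 4.35 bar.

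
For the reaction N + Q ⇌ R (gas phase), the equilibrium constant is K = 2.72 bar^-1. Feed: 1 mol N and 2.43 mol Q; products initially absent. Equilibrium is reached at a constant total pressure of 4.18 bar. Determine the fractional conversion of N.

Take 1 mol N as basis and let X be its fractional conversion, so ξ = X.
Mole table: n_N = 1 − X; n_Q = 2.43 − X; n_R = X.
Summing: n_T = 3.43 − X.
Mole fractions y_i = n_i/n_T; K = p_R / (p_N p_Q) with p_i = y_i·P.
Substituting and setting equal to 2.72 bar^-1 gives a polynomial in X; the root in (0,1) is X = 0.874.

X = 0.874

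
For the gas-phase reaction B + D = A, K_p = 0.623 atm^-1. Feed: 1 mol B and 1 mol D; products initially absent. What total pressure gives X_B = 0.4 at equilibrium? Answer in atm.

P = 2.85 atm

Take 1 mol B as basis and let X be its fractional conversion, so ξ = X.
At extent ξ: n_B = 1 − X; n_D = 1 − X; n_A = X.
Summing: n_T = 2 − X.
K_p = p_A / (p_B p_D) with p_i = (n_i/n_T)·P.
At X = 0.4: the mole-fraction product g(X) = Π y_i^ν_i = 1.778. Since K_p = g(X)·P^{-1}, P = (g/K_p)^(1/1) = (1.778/0.623)^(1/1) = 2.85 atm.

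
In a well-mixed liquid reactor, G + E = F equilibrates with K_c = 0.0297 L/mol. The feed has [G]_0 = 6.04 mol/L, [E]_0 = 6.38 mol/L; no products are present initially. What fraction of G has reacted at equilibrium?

X = 0.141

Let X = conversion of G; extent ξ = 6.04·X mol/L.
Concentrations: [G] = 6.04 − 6.04X; [E] = 6.38 − 6.04X; [F] = 6.04X.
K_c = [F] / ([G] [E]).
This equals 0.0297 at X = 0.141 (the root in 0 < X < 1).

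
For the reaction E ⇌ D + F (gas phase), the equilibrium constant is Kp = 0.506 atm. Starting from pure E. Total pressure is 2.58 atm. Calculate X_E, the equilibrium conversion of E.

X = 0.405

Take 1 mol E as basis and let X be its fractional conversion, so ξ = X.
Species balance: n_E = 1 − X; n_D = X; n_F = X.
n_T = Σnᵢ = 1 + X.
With p_i = (n_i/n_T)P, Kp = p_D p_F / (p_E).
This yields a degree-2 equation in X; solving on (0,1), X = 0.405.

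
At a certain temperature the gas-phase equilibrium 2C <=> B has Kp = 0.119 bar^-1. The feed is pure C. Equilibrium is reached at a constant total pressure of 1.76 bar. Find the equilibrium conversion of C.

Basis: 1 mol C initially; let X = conversion of C. Extent ξ = 0.5X.
Moles: n_C = 1 − X; n_B = 0.5X.
Summing: n_T = 1 − 0.5X.
y_i = n_i/n_T, p_i = y_i·P. Kp = p_B / (p_C^2).
This yields a degree-2 equation in X; solving on (0,1), X = 0.262.

X = 0.262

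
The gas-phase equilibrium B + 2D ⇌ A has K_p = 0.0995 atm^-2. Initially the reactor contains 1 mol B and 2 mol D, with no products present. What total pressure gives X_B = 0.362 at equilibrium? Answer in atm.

P = 4.26 atm

Basis: 1 mol B initially; let X = conversion of B. Extent ξ = X.
Species balance: n_B = 1 − X; n_D = 2 − 2X; n_A = X.
Total moles n_T = 3 − 2X.
K_p = p_A / (p_B p_D^2) with p_i = (n_i/n_T)·P.
At X = 0.362: the mole-fraction product g(X) = Π y_i^ν_i = 1.805. Since K_p = g(X)·P^{-2}, P = (g/K_p)^(1/2) = (1.805/0.0995)^(1/2) = 4.26 atm.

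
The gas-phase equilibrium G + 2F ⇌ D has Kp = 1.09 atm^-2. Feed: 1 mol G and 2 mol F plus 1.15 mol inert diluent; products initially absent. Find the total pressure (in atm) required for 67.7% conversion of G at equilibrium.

Take 1 mol G as basis and let X be its fractional conversion, so ξ = X.
Moles: n_G = 1 − X; n_F = 2 − 2X; n_D = X; n_I = 1.15 (inert).
Summing: n_T = 4.15 − 2X.
Kp = p_D / (p_G p_F^2) with p_i = (n_i/n_T)·P.
At X = 0.677: the mole-fraction product g(X) = Π y_i^ν_i = 39.26. Since Kp = g(X)·P^{-2}, P = (g/Kp)^(1/2) = (39.26/1.09)^(1/2) = 6 atm.

P = 6 atm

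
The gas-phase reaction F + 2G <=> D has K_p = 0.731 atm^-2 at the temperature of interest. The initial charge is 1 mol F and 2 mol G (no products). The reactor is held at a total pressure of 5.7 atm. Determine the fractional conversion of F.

Let X = conversion of F (basis 1 mol F); extent of reaction ξ = X.
Mole table: n_F = 1 − X; n_G = 2 − 2X; n_D = X.
Total moles n_T = 3 − 2X.
With p_i = (n_i/n_T)P, K_p = p_D / (p_F p_G^2).
This yields a degree-3 equation in X; solving on (0,1), X = 0.738.

X = 0.738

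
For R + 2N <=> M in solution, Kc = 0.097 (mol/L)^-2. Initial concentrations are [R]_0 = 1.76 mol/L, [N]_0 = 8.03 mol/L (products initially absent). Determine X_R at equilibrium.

Let X = conversion of R; extent ξ = 1.76·X mol/L.
Concentrations: [R] = 1.76 − 1.76X; [N] = 8.03 − 3.52X; [M] = 1.76X.
Kc = [M] / ([R] [N]^2).
Solving Kc = 0.097 for X ∈ (0,1): X = 0.740.

X = 0.740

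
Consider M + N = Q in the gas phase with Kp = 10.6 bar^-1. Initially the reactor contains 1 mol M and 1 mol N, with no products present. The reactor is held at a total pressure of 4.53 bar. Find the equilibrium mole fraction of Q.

Take 1 mol M as basis and let X be its fractional conversion, so ξ = X.
Moles: n_M = 1 − X; n_N = 1 − X; n_Q = X.
Total moles n_T = 2 − X.
Mole fractions y_i = n_i/n_T; Kp = p_Q / (p_M p_N) with p_i = y_i·P.
This yields a degree-2 equation in X; solving on (0,1), X = 0.857.
Then n_Q = 0.857, n_T = 1.14, so y_Q = 0.750.

y_Q = 0.750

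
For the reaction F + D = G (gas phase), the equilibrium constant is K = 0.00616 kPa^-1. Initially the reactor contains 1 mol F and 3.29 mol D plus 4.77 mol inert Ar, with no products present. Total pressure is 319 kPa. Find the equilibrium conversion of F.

X = 0.396

Basis: 1 mol F initially; let X = conversion of F. Extent ξ = X.
At extent ξ: n_F = 1 − X; n_D = 3.29 − X; n_G = X; n_I = 4.77 (inert).
n_T = Σnᵢ = 9.06 − X.
With p_i = (n_i/n_T)P, K = p_G / (p_F p_D).
Setting this equal to 0.00616 kPa^-1 and taking the physical root (0 < X < 1) gives X = 0.396.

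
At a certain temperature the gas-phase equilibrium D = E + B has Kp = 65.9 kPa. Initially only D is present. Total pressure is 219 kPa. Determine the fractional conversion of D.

Basis: 1 mol D initially; let X = conversion of D. Extent ξ = X.
Moles: n_D = 1 − X; n_E = X; n_B = X.
n_T = Σnᵢ = 1 + X.
y_i = n_i/n_T, p_i = y_i·P. Kp = p_E p_B / (p_D).
Equating to 65.9 kPa and solving on 0 < X < 1: X = 0.481.

X = 0.481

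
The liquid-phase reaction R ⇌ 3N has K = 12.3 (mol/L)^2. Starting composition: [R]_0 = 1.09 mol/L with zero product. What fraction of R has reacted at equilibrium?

X = 0.555

Let X = conversion of R; extent ξ = 1.09·X mol/L.
Concentrations: [R] = 1.09 − 1.09X; [N] = 3.27X.
K = [N]^3 / ([R]).
Solving K = 12.3 for X ∈ (0,1): X = 0.555.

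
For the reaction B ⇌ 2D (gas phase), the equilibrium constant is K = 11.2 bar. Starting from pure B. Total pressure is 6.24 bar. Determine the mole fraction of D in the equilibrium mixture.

y_D = 0.715

Let X = conversion of B (basis 1 mol B); extent of reaction ξ = X.
At extent ξ: n_B = 1 − X; n_D = 2X.
Summing: n_T = 1 + X.
With p_i = (n_i/n_T)P, K = p_D^2 / (p_B).
This yields a degree-2 equation in X; solving on (0,1), X = 0.557.
Then n_D = 1.11, n_T = 1.56, so y_D = 0.715.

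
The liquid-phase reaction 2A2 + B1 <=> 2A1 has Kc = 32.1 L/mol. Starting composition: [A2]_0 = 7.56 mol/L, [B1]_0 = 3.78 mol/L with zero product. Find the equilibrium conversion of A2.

Let X = conversion of A2; extent ξ = 7.56X/2 mol/L.
Concentrations: [A2] = 7.56 − 7.56X; [B1] = 3.78 − 3.78X; [A1] = 7.56X.
Kc = [A1]^2 / ([A2]^2 [B1]).
Solving Kc = 32.1 for X ∈ (0,1): X = 0.823.

X = 0.823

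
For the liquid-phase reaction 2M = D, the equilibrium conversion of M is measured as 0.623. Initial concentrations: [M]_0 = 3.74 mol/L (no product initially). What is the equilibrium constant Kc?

Let X = conversion of M.
Concentrations: [M] = 3.74 − 3.74X; [D] = 1.87X.
At X = 0.623: [M] = 1.41, [D] = 1.17.
Kc = [D] / ([M]^2) = 0.586 L/mol.

Kc = 0.586 L/mol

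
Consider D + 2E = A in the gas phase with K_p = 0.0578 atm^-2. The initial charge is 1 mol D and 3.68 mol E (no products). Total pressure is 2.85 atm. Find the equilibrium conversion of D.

Take 1 mol D as basis and let X be its fractional conversion, so ξ = X.
At extent ξ: n_D = 1 − X; n_E = 3.68 − 2X; n_A = X.
n_T = Σnᵢ = 4.68 − 2X.
y_i = n_i/n_T, p_i = y_i·P. K_p = p_A / (p_D p_E^2).
This yields a degree-3 equation in X; solving on (0,1), X = 0.215.

X = 0.215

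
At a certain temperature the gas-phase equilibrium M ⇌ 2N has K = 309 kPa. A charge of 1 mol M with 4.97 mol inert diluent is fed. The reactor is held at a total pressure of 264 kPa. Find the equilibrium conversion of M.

Basis: 1 mol M initially; let X = conversion of M. Extent ξ = X.
Species balance: n_M = 1 − X; n_N = 2X; n_I = 4.97 (inert).
Total moles n_T = 5.97 + X.
y_i = n_i/n_T, p_i = y_i·P. K = p_N^2 / (p_M).
Equating to 309 kPa and solving on 0 < X < 1: X = 0.729.

X = 0.729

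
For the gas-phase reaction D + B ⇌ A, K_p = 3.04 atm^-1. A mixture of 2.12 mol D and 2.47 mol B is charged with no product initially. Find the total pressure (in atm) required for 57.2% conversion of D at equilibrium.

P = 1.18 atm

Let X = conversion of D (basis 2.12 mol D); extent of reaction ξ = 2.12X.
Moles: n_D = 2.12 − 2.12X; n_B = 2.47 − 2.12X; n_A = 2.12X.
Total moles n_T = 4.59 − 2.12X.
K_p = p_A / (p_D p_B) with p_i = (n_i/n_T)·P.
At X = 0.572: the mole-fraction product g(X) = Π y_i^ν_i = 3.59. Since K_p = g(X)·P^{-1}, P = (g/K_p)^(1/1) = (3.59/3.04)^(1/1) = 1.18 atm.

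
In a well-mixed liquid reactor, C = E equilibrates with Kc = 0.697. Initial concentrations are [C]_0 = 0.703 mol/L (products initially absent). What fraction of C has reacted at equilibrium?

X = 0.411

Let X = conversion of C; extent ξ = 0.703·X mol/L.
Concentrations: [C] = 0.703 − 0.703X; [E] = 0.703X.
Kc = [E] / ([C]).
Setting equal to 0.697 and solving for X on (0,1) gives X = 0.411.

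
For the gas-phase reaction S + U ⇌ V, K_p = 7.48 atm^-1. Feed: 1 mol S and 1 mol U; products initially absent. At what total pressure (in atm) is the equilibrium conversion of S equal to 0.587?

Let X = conversion of S (basis 1 mol S); extent of reaction ξ = X.
Species balance: n_S = 1 − X; n_U = 1 − X; n_V = X.
n_T = Σnᵢ = 2 − X.
K_p = p_V / (p_S p_U) with p_i = (n_i/n_T)·P.
At X = 0.587: the mole-fraction product g(X) = Π y_i^ν_i = 4.863. Since K_p = g(X)·P^{-1}, P = (g/K_p)^(1/1) = (4.863/7.48)^(1/1) = 0.65 atm.

P = 0.65 atm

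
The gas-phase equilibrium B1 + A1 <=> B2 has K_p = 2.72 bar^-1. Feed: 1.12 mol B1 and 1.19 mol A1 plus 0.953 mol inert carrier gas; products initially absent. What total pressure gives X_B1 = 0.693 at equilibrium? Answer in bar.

P = 4.99 bar

Take 1.12 mol B1 as basis and let X be its fractional conversion, so ξ = 1.12X.
At extent ξ: n_B1 = 1.12 − 1.12X; n_A1 = 1.19 − 1.12X; n_B2 = 1.12X; n_I = 0.953 (inert).
n_T = Σnᵢ = 3.26 − 1.12X.
K_p = p_B2 / (p_B1 p_A1) with p_i = (n_i/n_T)·P.
At X = 0.693: the mole-fraction product g(X) = Π y_i^ν_i = 13.56. Since K_p = g(X)·P^{-1}, P = (g/K_p)^(1/1) = (13.56/2.72)^(1/1) = 4.99 bar.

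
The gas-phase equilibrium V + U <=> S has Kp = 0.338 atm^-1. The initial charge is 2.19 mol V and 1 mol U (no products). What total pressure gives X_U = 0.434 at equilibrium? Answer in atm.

P = 3.56 atm

Let X = conversion of U (basis 1 mol U); extent of reaction ξ = X.
Mole table: n_V = 2.19 − X; n_U = 1 − X; n_S = X.
Total moles n_T = 3.19 − X.
Kp = p_S / (p_V p_U) with p_i = (n_i/n_T)·P.
At X = 0.434: the mole-fraction product g(X) = Π y_i^ν_i = 1.203. Since Kp = g(X)·P^{-1}, P = (g/Kp)^(1/1) = (1.203/0.338)^(1/1) = 3.56 atm.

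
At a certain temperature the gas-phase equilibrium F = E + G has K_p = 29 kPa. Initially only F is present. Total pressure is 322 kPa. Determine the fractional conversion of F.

Take 1 mol F as basis and let X be its fractional conversion, so ξ = X.
Mole table: n_F = 1 − X; n_E = X; n_G = X.
Total moles n_T = 1 + X.
Mole fractions y_i = n_i/n_T; K_p = p_E p_G / (p_F) with p_i = y_i·P.
Substituting and setting equal to 29 kPa gives a polynomial in X; the root in (0,1) is X = 0.287.

X = 0.287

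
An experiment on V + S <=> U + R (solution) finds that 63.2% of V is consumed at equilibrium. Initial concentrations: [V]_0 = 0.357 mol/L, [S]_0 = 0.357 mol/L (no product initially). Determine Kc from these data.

Let X = conversion of V.
Concentrations: [V] = 0.357 − 0.357X; [S] = 0.357 − 0.357X; [U] = 0.357X; [R] = 0.357X.
At X = 0.632: [V] = 0.131, [S] = 0.131, [U] = 0.226, [R] = 0.226.
Kc = [U] [R] / ([V] [S]) = 2.95.

Kc = 2.95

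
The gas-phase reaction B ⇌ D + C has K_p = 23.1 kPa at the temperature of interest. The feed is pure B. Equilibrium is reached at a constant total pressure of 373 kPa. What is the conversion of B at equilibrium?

X = 0.241

Let X = conversion of B (basis 1 mol B); extent of reaction ξ = X.
At extent ξ: n_B = 1 − X; n_D = X; n_C = X.
Total moles n_T = 1 + X.
Mole fractions y_i = n_i/n_T; K_p = p_D p_C / (p_B) with p_i = y_i·P.
This yields a degree-2 equation in X; solving on (0,1), X = 0.241.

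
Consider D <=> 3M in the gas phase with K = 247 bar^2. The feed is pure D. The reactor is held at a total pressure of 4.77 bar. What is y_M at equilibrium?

Let X = conversion of D (basis 1 mol D); extent of reaction ξ = X.
Mole table: n_D = 1 − X; n_M = 3X.
n_T = Σnᵢ = 1 + 2X.
y_i = n_i/n_T, p_i = y_i·P. K = p_M^3 / (p_D).
Equating to 247 bar^2 and solving on 0 < X < 1: X = 0.808.
Then n_M = 2.42, n_T = 2.62, so y_M = 0.927.

y_M = 0.927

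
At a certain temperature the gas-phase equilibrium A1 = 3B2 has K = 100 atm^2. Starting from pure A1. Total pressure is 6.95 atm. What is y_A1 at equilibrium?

Basis: 1 mol A1 initially; let X = conversion of A1. Extent ξ = X.
Moles: n_A1 = 1 − X; n_B2 = 3X.
Summing: n_T = 1 + 2X.
Mole fractions y_i = n_i/n_T; K = p_B2^3 / (p_A1) with p_i = y_i·P.
Setting this equal to 100 atm^2 and taking the physical root (0 < X < 1) gives X = 0.535.
Then n_A1 = 0.465, n_T = 2.07, so y_A1 = 0.225.

y_A1 = 0.225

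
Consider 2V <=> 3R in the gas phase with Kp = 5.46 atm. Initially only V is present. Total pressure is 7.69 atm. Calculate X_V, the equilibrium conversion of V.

Let X = conversion of V (basis 1 mol V); extent of reaction ξ = 0.5X.
Moles: n_V = 1 − X; n_R = 1.5X.
Summing: n_T = 1 + 0.5X.
y_i = n_i/n_T, p_i = y_i·P. Kp = p_R^3 / (p_V^2).
This yields a degree-3 equation in X; solving on (0,1), X = 0.434.

X = 0.434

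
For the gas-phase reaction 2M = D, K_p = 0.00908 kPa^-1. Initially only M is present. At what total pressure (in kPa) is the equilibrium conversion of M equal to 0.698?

Basis: 1 mol M initially; let X = conversion of M. Extent ξ = 0.5X.
Species balance: n_M = 1 − X; n_D = 0.5X.
Total moles n_T = 1 − 0.5X.
K_p = p_D / (p_M^2) with p_i = (n_i/n_T)·P.
At X = 0.698: the mole-fraction product g(X) = Π y_i^ν_i = 2.491. Since K_p = g(X)·P^{-1}, P = (g/K_p)^(1/1) = (2.491/0.00908)^(1/1) = 274 kPa.

P = 274 kPa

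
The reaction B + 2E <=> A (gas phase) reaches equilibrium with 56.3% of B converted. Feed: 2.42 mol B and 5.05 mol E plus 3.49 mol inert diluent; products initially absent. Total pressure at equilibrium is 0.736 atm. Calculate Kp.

Kp = 29.8 atm^-2

Basis: 2.42 mol B initially; let X = conversion of B. Extent ξ = 2.42X.
Species balance: n_B = 2.42 − 2.42X; n_E = 5.05 − 4.84X; n_A = 2.42X; n_I = 3.49 (inert).
n_T = Σnᵢ = 11 − 4.84X.
At X = 0.563: n_B = 1.06, n_E = 2.33, n_A = 1.36, n_T = 8.24.
p_i = (n_i/n_T)·P. Kp = p_A / (p_B p_E^2) = 29.8 atm^-2.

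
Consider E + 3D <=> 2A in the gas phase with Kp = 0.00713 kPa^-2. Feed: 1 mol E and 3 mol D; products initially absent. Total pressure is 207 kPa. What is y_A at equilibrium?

Let X = conversion of E (basis 1 mol E); extent of reaction ξ = X.
At extent ξ: n_E = 1 − X; n_D = 3 − 3X; n_A = 2X.
Total moles n_T = 4 − 2X.
With p_i = (n_i/n_T)P, Kp = p_A^2 / (p_E p_D^3).
Setting this equal to 0.00713 kPa^-2 and taking the physical root (0 < X < 1) gives X = 0.795.
Then n_A = 1.59, n_T = 2.41, so y_A = 0.659.

y_A = 0.659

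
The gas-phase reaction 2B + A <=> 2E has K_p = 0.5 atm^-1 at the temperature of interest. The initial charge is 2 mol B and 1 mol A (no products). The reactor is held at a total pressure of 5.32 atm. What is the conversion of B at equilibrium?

X = 0.434

Basis: 2 mol B initially; let X = conversion of B. Extent ξ = X.
At extent ξ: n_B = 2 − 2X; n_A = 1 − X; n_E = 2X.
Summing: n_T = 3 − X.
Mole fractions y_i = n_i/n_T; K_p = p_E^2 / (p_B^2 p_A) with p_i = y_i·P.
This yields a degree-3 equation in X; solving on (0,1), X = 0.434.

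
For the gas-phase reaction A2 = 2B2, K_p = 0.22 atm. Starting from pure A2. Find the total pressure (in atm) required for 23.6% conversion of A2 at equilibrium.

P = 0.933 atm

Basis: 1 mol A2 initially; let X = conversion of A2. Extent ξ = X.
Species balance: n_A2 = 1 − X; n_B2 = 2X.
Summing: n_T = 1 + X.
K_p = p_B2^2 / (p_A2) with p_i = (n_i/n_T)·P.
At X = 0.236: the mole-fraction product g(X) = Π y_i^ν_i = 0.2359. Since K_p = g(X)·P^{1}, P = (K_p/g)^(1/1) = (0.22/0.2359)^(1/1) = 0.933 atm.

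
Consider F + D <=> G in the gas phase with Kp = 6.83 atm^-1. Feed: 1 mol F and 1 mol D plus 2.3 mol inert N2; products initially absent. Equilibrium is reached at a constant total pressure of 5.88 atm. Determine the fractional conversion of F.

Take 1 mol F as basis and let X be its fractional conversion, so ξ = X.
At extent ξ: n_F = 1 − X; n_D = 1 − X; n_G = X; n_I = 2.3 (inert).
Summing: n_T = 4.3 − X.
Mole fractions y_i = n_i/n_T; Kp = p_G / (p_F p_D) with p_i = y_i·P.
Substituting and setting equal to 6.83 atm^-1 gives a polynomial in X; the root in (0,1) is X = 0.743.

X = 0.743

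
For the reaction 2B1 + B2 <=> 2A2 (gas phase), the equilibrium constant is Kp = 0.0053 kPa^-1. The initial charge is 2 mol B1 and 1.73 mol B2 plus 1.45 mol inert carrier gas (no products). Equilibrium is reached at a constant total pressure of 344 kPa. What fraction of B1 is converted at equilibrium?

X = 0.415

Take 2 mol B1 as basis and let X be its fractional conversion, so ξ = X.
Moles: n_B1 = 2 − 2X; n_B2 = 1.73 − X; n_A2 = 2X; n_I = 1.45 (inert).
Total moles n_T = 5.18 − X.
Mole fractions y_i = n_i/n_T; Kp = p_A2^2 / (p_B1^2 p_B2) with p_i = y_i·P.
Substituting and setting equal to 0.0053 kPa^-1 gives a polynomial in X; the root in (0,1) is X = 0.415.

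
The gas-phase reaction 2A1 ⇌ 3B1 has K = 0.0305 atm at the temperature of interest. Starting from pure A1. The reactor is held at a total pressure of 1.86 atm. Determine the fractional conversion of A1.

X = 0.155

Let X = conversion of A1 (basis 1 mol A1); extent of reaction ξ = 0.5X.
Moles: n_A1 = 1 − X; n_B1 = 1.5X.
Summing: n_T = 1 + 0.5X.
Mole fractions y_i = n_i/n_T; K = p_B1^3 / (p_A1^2) with p_i = y_i·P.
Substituting and setting equal to 0.0305 atm gives a polynomial in X; the root in (0,1) is X = 0.155.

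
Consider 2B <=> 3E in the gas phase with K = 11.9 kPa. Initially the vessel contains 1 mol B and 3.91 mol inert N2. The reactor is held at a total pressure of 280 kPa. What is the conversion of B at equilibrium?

X = 0.312

Basis: 1 mol B initially; let X = conversion of B. Extent ξ = 0.5X.
At extent ξ: n_B = 1 − X; n_E = 1.5X; n_I = 3.91 (inert).
Summing: n_T = 4.91 + 0.5X.
y_i = n_i/n_T, p_i = y_i·P. K = p_E^3 / (p_B^2).
Substituting and setting equal to 11.9 kPa gives a polynomial in X; the root in (0,1) is X = 0.312.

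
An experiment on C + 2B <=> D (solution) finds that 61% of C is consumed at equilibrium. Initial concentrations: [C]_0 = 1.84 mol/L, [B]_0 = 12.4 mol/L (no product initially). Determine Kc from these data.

Let X = conversion of C.
Concentrations: [C] = 1.84 − 1.84X; [B] = 12.4 − 3.68X; [D] = 1.84X.
At X = 0.61: [C] = 0.718, [B] = 10.2, [D] = 1.12.
Kc = [D] / ([C] [B]^2) = 0.0152 (mol/L)^-2.

Kc = 0.0152 (mol/L)^-2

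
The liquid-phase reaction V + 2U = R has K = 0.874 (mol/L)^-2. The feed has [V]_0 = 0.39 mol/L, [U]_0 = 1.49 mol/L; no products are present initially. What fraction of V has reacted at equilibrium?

X = 0.510

Let X = conversion of V; extent ξ = 0.39·X mol/L.
Concentrations: [V] = 0.39 − 0.39X; [U] = 1.49 − 0.78X; [R] = 0.39X.
K = [R] / ([V] [U]^2).
Solving K = 0.874 for X ∈ (0,1): X = 0.510.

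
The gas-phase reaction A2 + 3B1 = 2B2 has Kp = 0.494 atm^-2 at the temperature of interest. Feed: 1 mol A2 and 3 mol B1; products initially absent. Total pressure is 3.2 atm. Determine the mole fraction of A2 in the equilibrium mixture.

Take 1 mol A2 as basis and let X be its fractional conversion, so ξ = X.
Moles: n_A2 = 1 − X; n_B1 = 3 − 3X; n_B2 = 2X.
Total moles n_T = 4 − 2X.
y_i = n_i/n_T, p_i = y_i·P. Kp = p_B2^2 / (p_A2 p_B1^3).
This yields a degree-4 equation in X; solving on (0,1), X = 0.495.
Then n_A2 = 0.505, n_T = 3.01, so y_A2 = 0.168.

y_A2 = 0.168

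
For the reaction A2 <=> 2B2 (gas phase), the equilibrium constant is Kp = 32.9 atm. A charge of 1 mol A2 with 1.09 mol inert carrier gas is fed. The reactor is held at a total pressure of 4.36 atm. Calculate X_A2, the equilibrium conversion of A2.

X = 0.866

Take 1 mol A2 as basis and let X be its fractional conversion, so ξ = X.
Mole table: n_A2 = 1 − X; n_B2 = 2X; n_I = 1.09 (inert).
Summing: n_T = 2.09 + X.
With p_i = (n_i/n_T)P, Kp = p_B2^2 / (p_A2).
This yields a degree-2 equation in X; solving on (0,1), X = 0.866.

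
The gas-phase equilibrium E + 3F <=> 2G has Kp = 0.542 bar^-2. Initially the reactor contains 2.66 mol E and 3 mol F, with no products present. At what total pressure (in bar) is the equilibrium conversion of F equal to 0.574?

Let X = conversion of F (basis 3 mol F); extent of reaction ξ = X.
Moles: n_E = 2.66 − X; n_F = 3 − 3X; n_G = 2X.
n_T = Σnᵢ = 5.66 − 2X.
Kp = p_G^2 / (p_E p_F^3) with p_i = (n_i/n_T)·P.
At X = 0.574: the mole-fraction product g(X) = Π y_i^ν_i = 6.162. Since Kp = g(X)·P^{-2}, P = (g/Kp)^(1/2) = (6.162/0.542)^(1/2) = 3.37 bar.

P = 3.37 bar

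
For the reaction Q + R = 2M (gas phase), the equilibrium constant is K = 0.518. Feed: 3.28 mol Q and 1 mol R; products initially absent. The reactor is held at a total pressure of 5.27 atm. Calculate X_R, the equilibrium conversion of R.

Let X = conversion of R (basis 1 mol R); extent of reaction ξ = X.
Species balance: n_Q = 3.28 − X; n_R = 1 − X; n_M = 2X.
n_T stays at 4.28 (no change in mole number).
Mole fractions y_i = n_i/n_T; K = p_M^2 / (p_Q p_R) with p_i = y_i·P.
Setting this equal to 0.518 and taking the physical root (0 < X < 1) gives X = 0.449.

X = 0.449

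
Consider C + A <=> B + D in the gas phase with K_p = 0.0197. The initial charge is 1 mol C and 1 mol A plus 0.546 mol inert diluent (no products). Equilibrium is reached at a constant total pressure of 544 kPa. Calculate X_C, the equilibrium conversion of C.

Take 1 mol C as basis and let X be its fractional conversion, so ξ = X.
Species balance: n_C = 1 − X; n_A = 1 − X; n_B = X; n_D = X; n_I = 0.546 (inert).
Total moles n_T = 2.55 (Δν = 0, constant).
y_i = n_i/n_T, p_i = y_i·P. K_p = p_B p_D / (p_C p_A).
Substituting and setting equal to 0.0197 gives a polynomial in X; the root in (0,1) is X = 0.123.

X = 0.123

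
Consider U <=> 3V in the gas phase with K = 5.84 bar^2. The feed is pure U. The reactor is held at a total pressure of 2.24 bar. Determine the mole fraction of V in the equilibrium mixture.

Take 1 mol U as basis and let X be its fractional conversion, so ξ = X.
Species balance: n_U = 1 − X; n_V = 3X.
Summing: n_T = 1 + 2X.
Mole fractions y_i = n_i/n_T; K = p_V^3 / (p_U) with p_i = y_i·P.
This yields a degree-3 equation in X; solving on (0,1), X = 0.440.
Then n_V = 1.32, n_T = 1.88, so y_V = 0.702.

y_V = 0.702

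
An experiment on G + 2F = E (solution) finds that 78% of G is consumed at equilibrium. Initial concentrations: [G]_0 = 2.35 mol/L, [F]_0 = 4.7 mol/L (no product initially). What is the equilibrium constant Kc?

Let X = conversion of G.
Concentrations: [G] = 2.35 − 2.35X; [F] = 4.7 − 4.7X; [E] = 2.35X.
At X = 0.78: [G] = 0.517, [F] = 1.03, [E] = 1.83.
Kc = [E] / ([G] [F]^2) = 3.32 (mol/L)^-2.

Kc = 3.32 (mol/L)^-2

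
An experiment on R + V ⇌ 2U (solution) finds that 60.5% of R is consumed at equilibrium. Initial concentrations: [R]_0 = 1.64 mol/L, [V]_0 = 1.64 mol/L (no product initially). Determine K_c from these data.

Let X = conversion of R.
Concentrations: [R] = 1.64 − 1.64X; [V] = 1.64 − 1.64X; [U] = 3.28X.
At X = 0.605: [R] = 0.648, [V] = 0.648, [U] = 1.98.
K_c = [U]^2 / ([R] [V]) = 9.38.

K_c = 9.38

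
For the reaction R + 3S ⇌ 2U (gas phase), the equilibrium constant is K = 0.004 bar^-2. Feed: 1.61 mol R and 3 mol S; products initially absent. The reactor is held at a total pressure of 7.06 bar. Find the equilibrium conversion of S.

X = 0.224

Basis: 3 mol S initially; let X = conversion of S. Extent ξ = X.
At extent ξ: n_R = 1.61 − X; n_S = 3 − 3X; n_U = 2X.
Total moles n_T = 4.61 − 2X.
Mole fractions y_i = n_i/n_T; K = p_U^2 / (p_R p_S^3) with p_i = y_i·P.
Substituting and setting equal to 0.004 bar^-2 gives a polynomial in X; the root in (0,1) is X = 0.224.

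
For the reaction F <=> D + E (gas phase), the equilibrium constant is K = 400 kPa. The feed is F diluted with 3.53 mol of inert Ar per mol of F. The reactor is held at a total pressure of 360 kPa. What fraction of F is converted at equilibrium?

X = 0.873

Basis: 1 mol F initially; let X = conversion of F. Extent ξ = X.
Mole table: n_F = 1 − X; n_D = X; n_E = X; n_I = 3.53 (inert).
Total moles n_T = 4.53 + X.
Mole fractions y_i = n_i/n_T; K = p_D p_E / (p_F) with p_i = y_i·P.
This yields a degree-2 equation in X; solving on (0,1), X = 0.873.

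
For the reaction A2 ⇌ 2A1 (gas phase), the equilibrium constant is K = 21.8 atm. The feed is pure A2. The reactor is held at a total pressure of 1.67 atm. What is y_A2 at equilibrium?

Let X = conversion of A2 (basis 1 mol A2); extent of reaction ξ = X.
Species balance: n_A2 = 1 − X; n_A1 = 2X.
n_T = Σnᵢ = 1 + X.
Mole fractions y_i = n_i/n_T; K = p_A1^2 / (p_A2) with p_i = y_i·P.
This yields a degree-2 equation in X; solving on (0,1), X = 0.875.
Then n_A2 = 0.125, n_T = 1.87, so y_A2 = 0.067.

y_A2 = 0.067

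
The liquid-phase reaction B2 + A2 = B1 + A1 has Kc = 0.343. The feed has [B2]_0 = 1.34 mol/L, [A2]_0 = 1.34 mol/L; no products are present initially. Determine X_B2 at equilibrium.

X = 0.369

Let X = conversion of B2; extent ξ = 1.34·X mol/L.
Concentrations: [B2] = 1.34 − 1.34X; [A2] = 1.34 − 1.34X; [B1] = 1.34X; [A1] = 1.34X.
Kc = [B1] [A1] / ([B2] [A2]).
Solving Kc = 0.343 for X ∈ (0,1): X = 0.369.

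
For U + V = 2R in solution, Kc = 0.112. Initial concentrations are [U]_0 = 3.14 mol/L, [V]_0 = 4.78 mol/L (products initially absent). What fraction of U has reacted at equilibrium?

Let X = conversion of U; extent ξ = 3.14·X mol/L.
Concentrations: [U] = 3.14 − 3.14X; [V] = 4.78 − 3.14X; [R] = 6.28X.
Kc = [R]^2 / ([U] [V]).
This equals 0.112 at X = 0.176 (the root in 0 < X < 1).

X = 0.176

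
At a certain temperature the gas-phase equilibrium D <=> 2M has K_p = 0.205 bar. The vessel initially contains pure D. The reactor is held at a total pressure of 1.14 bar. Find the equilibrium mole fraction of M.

Let X = conversion of D (basis 1 mol D); extent of reaction ξ = X.
Moles: n_D = 1 − X; n_M = 2X.
Summing: n_T = 1 + X.
Mole fractions y_i = n_i/n_T; K_p = p_M^2 / (p_D) with p_i = y_i·P.
Substituting and setting equal to 0.205 bar gives a polynomial in X; the root in (0,1) is X = 0.207.
Then n_M = 0.415, n_T = 1.21, so y_M = 0.344.

y_M = 0.344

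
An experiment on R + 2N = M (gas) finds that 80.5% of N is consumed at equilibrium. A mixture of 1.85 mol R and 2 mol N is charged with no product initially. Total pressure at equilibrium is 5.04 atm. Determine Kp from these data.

Kp = 1 atm^-2

Take 2 mol N as basis and let X be its fractional conversion, so ξ = X.
At extent ξ: n_R = 1.85 − X; n_N = 2 − 2X; n_M = X.
Total moles n_T = 3.85 − 2X.
At X = 0.805: n_R = 1.04, n_N = 0.39, n_M = 0.805, n_T = 2.24.
p_i = (n_i/n_T)·P. Kp = p_M / (p_R p_N^2) = 1 atm^-2.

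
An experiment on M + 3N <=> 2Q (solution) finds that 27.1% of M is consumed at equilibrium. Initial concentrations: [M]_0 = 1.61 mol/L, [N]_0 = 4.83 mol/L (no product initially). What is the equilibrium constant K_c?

K_c = 0.0149 (mol/L)^-2

Let X = conversion of M.
Concentrations: [M] = 1.61 − 1.61X; [N] = 4.83 − 4.83X; [Q] = 3.22X.
At X = 0.271: [M] = 1.17, [N] = 3.52, [Q] = 0.873.
K_c = [Q]^2 / ([M] [N]^3) = 0.0149 (mol/L)^-2.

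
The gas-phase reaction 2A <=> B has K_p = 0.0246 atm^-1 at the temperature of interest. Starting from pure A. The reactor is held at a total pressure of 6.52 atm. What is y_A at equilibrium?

Take 1 mol A as basis and let X be its fractional conversion, so ξ = 0.5X.
Species balance: n_A = 1 − X; n_B = 0.5X.
Total moles n_T = 1 − 0.5X.
With p_i = (n_i/n_T)P, K_p = p_B / (p_A^2).
This yields a degree-2 equation in X; solving on (0,1), X = 0.220.
Then n_A = 0.78, n_T = 0.89, so y_A = 0.877.

y_A = 0.877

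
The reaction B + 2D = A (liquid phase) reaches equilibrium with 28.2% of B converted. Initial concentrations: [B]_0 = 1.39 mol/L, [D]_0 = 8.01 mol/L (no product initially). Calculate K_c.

K_c = 0.00752 (mol/L)^-2

Let X = conversion of B.
Concentrations: [B] = 1.39 − 1.39X; [D] = 8.01 − 2.78X; [A] = 1.39X.
At X = 0.282: [B] = 0.998, [D] = 7.23, [A] = 0.392.
K_c = [A] / ([B] [D]^2) = 0.00752 (mol/L)^-2.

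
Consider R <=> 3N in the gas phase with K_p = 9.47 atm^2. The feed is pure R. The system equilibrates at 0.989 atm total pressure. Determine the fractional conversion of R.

Take 1 mol R as basis and let X be its fractional conversion, so ξ = X.
Mole table: n_R = 1 − X; n_N = 3X.
Summing: n_T = 1 + 2X.
Mole fractions y_i = n_i/n_T; K_p = p_N^3 / (p_R) with p_i = y_i·P.
This yields a degree-3 equation in X; solving on (0,1), X = 0.792.

X = 0.792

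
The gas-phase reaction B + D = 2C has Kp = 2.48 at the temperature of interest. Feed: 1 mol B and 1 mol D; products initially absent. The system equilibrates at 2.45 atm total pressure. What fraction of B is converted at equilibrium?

Let X = conversion of B (basis 1 mol B); extent of reaction ξ = X.
Species balance: n_B = 1 − X; n_D = 1 − X; n_C = 2X.
n_T stays at 2 (no change in mole number).
y_i = n_i/n_T, p_i = y_i·P. Kp = p_C^2 / (p_B p_D).
Setting this equal to 2.48 and taking the physical root (0 < X < 1) gives X = 0.441.

X = 0.441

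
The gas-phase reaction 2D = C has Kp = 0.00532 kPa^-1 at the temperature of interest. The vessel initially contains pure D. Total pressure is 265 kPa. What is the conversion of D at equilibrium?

X = 0.612

Basis: 1 mol D initially; let X = conversion of D. Extent ξ = 0.5X.
At extent ξ: n_D = 1 − X; n_C = 0.5X.
Summing: n_T = 1 − 0.5X.
y_i = n_i/n_T, p_i = y_i·P. Kp = p_C / (p_D^2).
Setting this equal to 0.00532 kPa^-1 and taking the physical root (0 < X < 1) gives X = 0.612.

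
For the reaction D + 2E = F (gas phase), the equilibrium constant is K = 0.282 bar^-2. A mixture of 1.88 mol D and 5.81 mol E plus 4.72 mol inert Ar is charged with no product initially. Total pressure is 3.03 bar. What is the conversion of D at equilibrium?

Take 1.88 mol D as basis and let X be its fractional conversion, so ξ = 1.88X.
At extent ξ: n_D = 1.88 − 1.88X; n_E = 5.81 − 3.76X; n_F = 1.88X; n_I = 4.72 (inert).
Total moles n_T = 12.4 − 3.76X.
y_i = n_i/n_T, p_i = y_i·P. K = p_F / (p_D p_E^2).
Setting this equal to 0.282 bar^-2 and taking the physical root (0 < X < 1) gives X = 0.307.

X = 0.307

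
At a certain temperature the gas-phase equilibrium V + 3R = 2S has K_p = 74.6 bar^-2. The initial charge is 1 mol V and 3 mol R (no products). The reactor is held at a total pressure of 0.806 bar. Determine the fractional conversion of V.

Take 1 mol V as basis and let X be its fractional conversion, so ξ = X.
Mole table: n_V = 1 − X; n_R = 3 − 3X; n_S = 2X.
n_T = Σnᵢ = 4 − 2X.
With p_i = (n_i/n_T)P, K_p = p_S^2 / (p_V p_R^3).
Setting this equal to 74.6 bar^-2 and taking the physical root (0 < X < 1) gives X = 0.684.

X = 0.684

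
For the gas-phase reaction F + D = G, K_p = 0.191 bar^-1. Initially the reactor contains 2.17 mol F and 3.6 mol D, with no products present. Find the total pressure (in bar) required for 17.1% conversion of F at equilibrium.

Take 2.17 mol F as basis and let X be its fractional conversion, so ξ = 2.17X.
Mole table: n_F = 2.17 − 2.17X; n_D = 3.6 − 2.17X; n_G = 2.17X.
Summing: n_T = 5.77 − 2.17X.
K_p = p_G / (p_F p_D) with p_i = (n_i/n_T)·P.
At X = 0.171: the mole-fraction product g(X) = Π y_i^ν_i = 0.3449. Since K_p = g(X)·P^{-1}, P = (g/K_p)^(1/1) = (0.3449/0.191)^(1/1) = 1.81 bar.

P = 1.81 bar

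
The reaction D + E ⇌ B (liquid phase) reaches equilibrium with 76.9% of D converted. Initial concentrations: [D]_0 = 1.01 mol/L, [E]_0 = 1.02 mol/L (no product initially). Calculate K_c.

K_c = 13.7 L/mol

Let X = conversion of D.
Concentrations: [D] = 1.01 − 1.01X; [E] = 1.02 − 1.01X; [B] = 1.01X.
At X = 0.769: [D] = 0.233, [E] = 0.243, [B] = 0.777.
K_c = [B] / ([D] [E]) = 13.7 L/mol.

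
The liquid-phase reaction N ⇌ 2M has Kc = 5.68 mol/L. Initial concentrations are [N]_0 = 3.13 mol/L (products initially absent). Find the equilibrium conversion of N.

X = 0.484

Let X = conversion of N; extent ξ = 3.13·X mol/L.
Concentrations: [N] = 3.13 − 3.13X; [M] = 6.26X.
Kc = [M]^2 / ([N]).
Setting equal to 5.68 and solving for X on (0,1) gives X = 0.484.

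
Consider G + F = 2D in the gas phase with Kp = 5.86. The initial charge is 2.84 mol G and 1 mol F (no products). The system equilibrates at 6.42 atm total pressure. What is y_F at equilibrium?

y_F = 0.054

Let X = conversion of F (basis 1 mol F); extent of reaction ξ = X.
Moles: n_G = 2.84 − X; n_F = 1 − X; n_D = 2X.
Total moles n_T = 3.84 (Δν = 0, constant).
Mole fractions y_i = n_i/n_T; Kp = p_D^2 / (p_G p_F) with p_i = y_i·P.
Substituting and setting equal to 5.86 gives a polynomial in X; the root in (0,1) is X = 0.791.
Then n_F = 0.209, n_T = 3.84, so y_F = 0.054.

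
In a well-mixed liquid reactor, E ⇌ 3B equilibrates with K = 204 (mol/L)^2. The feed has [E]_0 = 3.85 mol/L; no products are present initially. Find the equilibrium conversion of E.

X = 0.592

Let X = conversion of E; extent ξ = 3.85·X mol/L.
Concentrations: [E] = 3.85 − 3.85X; [B] = 11.6X.
K = [B]^3 / ([E]).
Solving K = 204 for X ∈ (0,1): X = 0.592.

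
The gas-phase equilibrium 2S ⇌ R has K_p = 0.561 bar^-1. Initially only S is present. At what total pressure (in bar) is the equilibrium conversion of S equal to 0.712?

Let X = conversion of S (basis 1 mol S); extent of reaction ξ = 0.5X.
Moles: n_S = 1 − X; n_R = 0.5X.
n_T = Σnᵢ = 1 − 0.5X.
K_p = p_R / (p_S^2) with p_i = (n_i/n_T)·P.
At X = 0.712: the mole-fraction product g(X) = Π y_i^ν_i = 2.764. Since K_p = g(X)·P^{-1}, P = (g/K_p)^(1/1) = (2.764/0.561)^(1/1) = 4.93 bar.

P = 4.93 bar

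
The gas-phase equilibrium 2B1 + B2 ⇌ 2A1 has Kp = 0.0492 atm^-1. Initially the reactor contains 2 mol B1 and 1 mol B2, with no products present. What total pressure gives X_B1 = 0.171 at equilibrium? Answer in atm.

Let X = conversion of B1 (basis 2 mol B1); extent of reaction ξ = X.
Moles: n_B1 = 2 − 2X; n_B2 = 1 − X; n_A1 = 2X.
n_T = Σnᵢ = 3 − X.
Kp = p_A1^2 / (p_B1^2 p_B2) with p_i = (n_i/n_T)·P.
At X = 0.171: the mole-fraction product g(X) = Π y_i^ν_i = 0.1452. Since Kp = g(X)·P^{-1}, P = (g/Kp)^(1/1) = (0.1452/0.0492)^(1/1) = 2.95 atm.

P = 2.95 atm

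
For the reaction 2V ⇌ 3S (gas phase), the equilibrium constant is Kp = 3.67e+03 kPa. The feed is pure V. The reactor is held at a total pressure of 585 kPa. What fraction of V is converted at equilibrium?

X = 0.659

Let X = conversion of V (basis 1 mol V); extent of reaction ξ = 0.5X.
Mole table: n_V = 1 − X; n_S = 1.5X.
Total moles n_T = 1 + 0.5X.
Mole fractions y_i = n_i/n_T; Kp = p_S^3 / (p_V^2) with p_i = y_i·P.
Equating to 3.67e+03 kPa and solving on 0 < X < 1: X = 0.659.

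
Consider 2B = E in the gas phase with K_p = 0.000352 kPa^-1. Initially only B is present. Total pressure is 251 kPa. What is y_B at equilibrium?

y_B = 0.924

Let X = conversion of B (basis 1 mol B); extent of reaction ξ = 0.5X.
Species balance: n_B = 1 − X; n_E = 0.5X.
n_T = Σnᵢ = 1 − 0.5X.
y_i = n_i/n_T, p_i = y_i·P. K_p = p_E / (p_B^2).
Substituting and setting equal to 0.000352 kPa^-1 gives a polynomial in X; the root in (0,1) is X = 0.140.
Then n_B = 0.86, n_T = 0.93, so y_B = 0.924.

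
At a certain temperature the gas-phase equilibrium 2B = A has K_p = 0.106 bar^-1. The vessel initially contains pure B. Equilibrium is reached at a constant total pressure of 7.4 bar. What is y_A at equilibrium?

y_A = 0.341

Take 1 mol B as basis and let X be its fractional conversion, so ξ = 0.5X.
At extent ξ: n_B = 1 − X; n_A = 0.5X.
Total moles n_T = 1 − 0.5X.
With p_i = (n_i/n_T)P, K_p = p_A / (p_B^2).
This yields a degree-2 equation in X; solving on (0,1), X = 0.508.
Then n_A = 0.254, n_T = 0.746, so y_A = 0.341.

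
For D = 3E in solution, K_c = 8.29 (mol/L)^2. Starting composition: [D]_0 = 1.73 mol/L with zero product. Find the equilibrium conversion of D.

X = 0.396

Let X = conversion of D; extent ξ = 1.73·X mol/L.
Concentrations: [D] = 1.73 − 1.73X; [E] = 5.19X.
K_c = [E]^3 / ([D]).
Setting equal to 8.29 and solving for X on (0,1) gives X = 0.396.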